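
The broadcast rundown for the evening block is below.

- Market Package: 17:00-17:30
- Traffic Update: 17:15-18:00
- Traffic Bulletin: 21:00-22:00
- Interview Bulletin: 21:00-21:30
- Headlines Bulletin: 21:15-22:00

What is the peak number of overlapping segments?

Walk through starts and ends in time order (an end at T is processed before a start at T):
17:00 start Market Package → 1
17:15 start Traffic Update → 2
17:30 end Market Package → 1
18:00 end Traffic Update → 0
21:00 start Interview Bulletin → 1
21:00 start Traffic Bulletin → 2
21:15 start Headlines Bulletin → 3
21:30 end Interview Bulletin → 2
22:00 end Headlines Bulletin → 1
22:00 end Traffic Bulletin → 0
Peak is 3, at 21:15 (Headlines Bulletin, Interview Bulletin, Traffic Bulletin).

3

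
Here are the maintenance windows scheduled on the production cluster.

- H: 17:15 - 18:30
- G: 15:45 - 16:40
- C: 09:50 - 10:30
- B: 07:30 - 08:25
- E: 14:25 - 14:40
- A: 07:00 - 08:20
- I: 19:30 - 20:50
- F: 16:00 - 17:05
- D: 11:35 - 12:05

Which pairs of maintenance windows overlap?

A & B, F & G

Two intervals overlap when each starts before the other ends.
Sorted by start: A, B, C, D, E, G, F, H, I.
B starts before A ends → A and B overlap.
C starts after A ends — done with A.
C starts after B ends — done with B.
D starts after C ends — done with C.
E starts after D ends — done with D.
G starts after E ends — done with E.
F starts before G ends → G and F overlap.
H starts after G ends — done with G.
H starts after F ends — done with F.
I starts after H ends.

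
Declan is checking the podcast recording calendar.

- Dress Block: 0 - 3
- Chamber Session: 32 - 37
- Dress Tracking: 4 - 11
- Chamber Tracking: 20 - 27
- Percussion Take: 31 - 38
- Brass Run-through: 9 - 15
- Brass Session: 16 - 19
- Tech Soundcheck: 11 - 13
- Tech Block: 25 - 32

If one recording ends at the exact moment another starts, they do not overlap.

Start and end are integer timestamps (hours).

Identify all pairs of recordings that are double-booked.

Sorted by start: Dress Block, Dress Tracking, Brass Run-through, Tech Soundcheck, Brass Session, Chamber Tracking, Tech Block, Percussion Take, Chamber Session.
Dress Tracking starts after Dress Block ends, so nothing later overlaps Dress Block either.
Brass Run-through starts before Dress Tracking ends → Dress Tracking and Brass Run-through overlap.
Tech Soundcheck starts exactly when Dress Tracking ends (back-to-back, no overlap), so nothing later overlaps Dress Tracking either.
Tech Soundcheck starts before Brass Run-through ends → Brass Run-through and Tech Soundcheck overlap.
Brass Session starts after Brass Run-through ends, so nothing later overlaps Brass Run-through either.
Brass Session starts after Tech Soundcheck ends, so nothing later overlaps Tech Soundcheck either.
Chamber Tracking starts after Brass Session ends, so nothing later overlaps Brass Session either.
Tech Block starts before Chamber Tracking ends → Chamber Tracking and Tech Block overlap.
Percussion Take starts after Chamber Tracking ends, so nothing later overlaps Chamber Tracking either.
Percussion Take starts before Tech Block ends → Tech Block and Percussion Take overlap.
Chamber Session starts exactly when Tech Block ends (back-to-back, no overlap).
Chamber Session starts before Percussion Take ends → Percussion Take and Chamber Session overlap.

Brass Run-through & Dress Tracking, Brass Run-through & Tech Soundcheck, Chamber Session & Percussion Take, Chamber Tracking & Tech Block, Percussion Take & Tech Block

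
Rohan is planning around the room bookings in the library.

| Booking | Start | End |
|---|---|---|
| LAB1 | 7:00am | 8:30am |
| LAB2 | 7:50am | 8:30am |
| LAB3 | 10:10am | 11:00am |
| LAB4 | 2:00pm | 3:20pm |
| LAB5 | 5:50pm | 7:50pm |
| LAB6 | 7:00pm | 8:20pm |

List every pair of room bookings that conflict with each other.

Sorted by start: LAB1, LAB2, LAB3, LAB4, LAB5, LAB6.
LAB2 starts before LAB1 ends → LAB1 and LAB2 overlap.
LAB3 starts after LAB1 ends; LAB1 is clear from here.
LAB3 starts after LAB2 ends; LAB2 is clear from here.
LAB4 starts after LAB3 ends; LAB3 is clear from here.
LAB5 starts after LAB4 ends; LAB4 is clear from here.
LAB6 starts before LAB5 ends → LAB5 and LAB6 overlap.

LAB1 & LAB2, LAB5 & LAB6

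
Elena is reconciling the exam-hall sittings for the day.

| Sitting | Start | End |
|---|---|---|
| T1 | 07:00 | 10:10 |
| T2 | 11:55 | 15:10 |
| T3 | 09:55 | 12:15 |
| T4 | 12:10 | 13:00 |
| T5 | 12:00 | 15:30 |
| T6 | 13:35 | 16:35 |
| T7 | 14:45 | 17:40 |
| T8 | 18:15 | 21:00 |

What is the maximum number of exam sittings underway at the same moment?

4

Walk through starts and ends in time order (an end at T is processed before a start at T):
07:00 start T1 → 1
09:55 start T3 → 2
10:10 end T1 → 1
11:55 start T2 → 2
12:00 start T5 → 3
12:10 start T4 → 4
12:15 end T3 → 3
13:00 end T4 → 2
13:35 start T6 → 3
14:45 start T7 → 4
15:10 end T2 → 3
15:30 end T5 → 2
16:35 end T6 → 1
17:40 end T7 → 0
18:15 start T8 → 1
21:00 end T8 → 0
Peak is 4, at 12:10 (T2, T3, T4, T5).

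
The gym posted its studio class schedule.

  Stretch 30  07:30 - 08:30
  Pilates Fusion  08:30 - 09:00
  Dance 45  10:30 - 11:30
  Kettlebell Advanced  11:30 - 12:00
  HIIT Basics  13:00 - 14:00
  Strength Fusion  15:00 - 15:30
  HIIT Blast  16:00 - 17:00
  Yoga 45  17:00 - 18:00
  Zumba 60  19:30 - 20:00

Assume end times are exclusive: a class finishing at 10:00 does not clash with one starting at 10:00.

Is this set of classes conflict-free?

Yes

Check each pair: they overlap iff neither finishes before the other starts.
Sorted by start: Stretch 30, Pilates Fusion, Dance 45, Kettlebell Advanced, HIIT Basics, Strength Fusion, HIIT Blast, Yoga 45, Zumba 60.
Pilates Fusion starts exactly when Stretch 30 ends (back-to-back, no overlap), so nothing later overlaps Stretch 30 either.
Dance 45 starts after Pilates Fusion ends, so nothing later overlaps Pilates Fusion either.
Kettlebell Advanced starts exactly when Dance 45 ends (back-to-back, no overlap), so nothing later overlaps Dance 45 either.
HIIT Basics starts after Kettlebell Advanced ends, so nothing later overlaps Kettlebell Advanced either.
Strength Fusion starts after HIIT Basics ends, so nothing later overlaps HIIT Basics either.
HIIT Blast starts after Strength Fusion ends, so nothing later overlaps Strength Fusion either.
Yoga 45 starts exactly when HIIT Blast ends (back-to-back, no overlap), so nothing later overlaps HIIT Blast either.
Zumba 60 starts after Yoga 45 ends.
Every pair is clear; the schedule has no overlaps.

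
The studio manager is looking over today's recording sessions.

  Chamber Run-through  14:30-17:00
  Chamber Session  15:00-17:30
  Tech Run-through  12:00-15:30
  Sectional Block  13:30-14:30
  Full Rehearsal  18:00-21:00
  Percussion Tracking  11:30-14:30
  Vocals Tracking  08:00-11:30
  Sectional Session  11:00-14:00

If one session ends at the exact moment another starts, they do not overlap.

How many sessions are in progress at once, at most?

Sweep the timeline, counting +1 at each start and −1 at each end (ends before starts at a tie):
08:00 start Vocals Tracking → 1
11:00 start Sectional Session → 2
11:30 end Vocals Tracking → 1
11:30 start Percussion Tracking → 2
12:00 start Tech Run-through → 3
13:30 start Sectional Block → 4
14:00 end Sectional Session → 3
14:30 end Percussion Tracking → 2
14:30 end Sectional Block → 1
14:30 start Chamber Run-through → 2
15:00 start Chamber Session → 3
15:30 end Tech Run-through → 2
17:00 end Chamber Run-through → 1
17:30 end Chamber Session → 0
18:00 start Full Rehearsal → 1
21:00 end Full Rehearsal → 0
Peak is 4, at 13:30 (Percussion Tracking, Sectional Block, Sectional Session, Tech Run-through).

4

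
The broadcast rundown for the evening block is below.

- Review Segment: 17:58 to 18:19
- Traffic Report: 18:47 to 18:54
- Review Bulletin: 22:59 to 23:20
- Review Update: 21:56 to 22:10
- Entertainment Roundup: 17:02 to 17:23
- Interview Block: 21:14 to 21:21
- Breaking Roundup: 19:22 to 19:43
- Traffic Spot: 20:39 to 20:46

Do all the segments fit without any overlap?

Sorted by start: Entertainment Roundup, Review Segment, Traffic Report, Breaking Roundup, Traffic Spot, Interview Block, Review Update, Review Bulletin.
Review Segment starts after Entertainment Roundup ends, so Entertainment Roundup has no further overlaps.
Traffic Report starts after Review Segment ends, so Review Segment has no further overlaps.
Breaking Roundup starts after Traffic Report ends, so Traffic Report has no further overlaps.
Traffic Spot starts after Breaking Roundup ends, so Breaking Roundup has no further overlaps.
Interview Block starts after Traffic Spot ends, so Traffic Spot has no further overlaps.
Review Update starts after Interview Block ends, so Interview Block has no further overlaps.
Review Bulletin starts after Review Update ends.
Every pair is clear; the schedule has no overlaps.

Yes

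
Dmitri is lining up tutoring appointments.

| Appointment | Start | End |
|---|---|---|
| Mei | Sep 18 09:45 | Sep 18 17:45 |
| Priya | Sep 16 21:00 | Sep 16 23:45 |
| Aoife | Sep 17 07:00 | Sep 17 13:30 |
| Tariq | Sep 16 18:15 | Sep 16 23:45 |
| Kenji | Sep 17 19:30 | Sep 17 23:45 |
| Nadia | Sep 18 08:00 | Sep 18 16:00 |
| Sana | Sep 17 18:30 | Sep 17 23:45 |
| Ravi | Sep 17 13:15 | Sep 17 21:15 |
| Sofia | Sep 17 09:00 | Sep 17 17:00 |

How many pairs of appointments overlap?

8

Check each pair: they overlap iff neither finishes before the other starts.
Sorted by start: Tariq, Priya, Aoife, Sofia, Ravi, Sana, Kenji, Nadia, Mei.
Priya starts before Tariq ends → Tariq and Priya overlap.
Aoife starts after Tariq ends; Tariq is clear from here.
Aoife starts after Priya ends; Priya is clear from here.
Sofia starts before Aoife ends → Aoife and Sofia overlap.
Ravi starts before Aoife ends → Aoife and Ravi overlap.
Sana starts after Aoife ends; Aoife is clear from here.
Ravi starts before Sofia ends → Sofia and Ravi overlap.
Sana starts after Sofia ends; Sofia is clear from here.
Sana starts before Ravi ends → Ravi and Sana overlap.
Kenji starts before Ravi ends → Ravi and Kenji overlap.
Nadia starts after Ravi ends; Ravi is clear from here.
Kenji starts before Sana ends → Sana and Kenji overlap.
Nadia starts after Sana ends; Sana is clear from here.
Nadia starts after Kenji ends; Kenji is clear from here.
Mei starts before Nadia ends → Nadia and Mei overlap.
Overlapping pairs: Aoife & Ravi, Aoife & Sofia, Kenji & Ravi, Kenji & Sana, Mei & Nadia, Priya & Tariq, Ravi & Sana, Ravi & Sofia — 8 in total.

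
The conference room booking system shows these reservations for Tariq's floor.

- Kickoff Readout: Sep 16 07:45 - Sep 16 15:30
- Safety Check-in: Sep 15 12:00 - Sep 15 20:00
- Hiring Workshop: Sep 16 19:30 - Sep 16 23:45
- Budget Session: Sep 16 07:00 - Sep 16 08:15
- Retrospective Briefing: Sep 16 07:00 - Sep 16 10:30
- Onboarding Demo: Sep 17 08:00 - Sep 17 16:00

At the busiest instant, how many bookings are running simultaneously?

Sort all start/end points and keep a running count:
Sep 15 12:00 start Safety Check-in → 1
Sep 15 20:00 end Safety Check-in → 0
Sep 16 07:00 start Budget Session → 1
Sep 16 07:00 start Retrospective Briefing → 2
Sep 16 07:45 start Kickoff Readout → 3
Sep 16 08:15 end Budget Session → 2
Sep 16 10:30 end Retrospective Briefing → 1
Sep 16 15:30 end Kickoff Readout → 0
Sep 16 19:30 start Hiring Workshop → 1
Sep 16 23:45 end Hiring Workshop → 0
Sep 17 08:00 start Onboarding Demo → 1
Sep 17 16:00 end Onboarding Demo → 0
Peak is 3, at Sep 16 07:45 (Budget Session, Kickoff Readout, Retrospective Briefing).

3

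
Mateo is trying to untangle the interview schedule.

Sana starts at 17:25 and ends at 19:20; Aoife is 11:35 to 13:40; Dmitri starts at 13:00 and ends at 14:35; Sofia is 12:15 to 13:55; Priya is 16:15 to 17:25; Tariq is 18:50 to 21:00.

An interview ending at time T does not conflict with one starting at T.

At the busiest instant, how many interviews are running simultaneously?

Sort all start/end points and keep a running count:
11:35 start Aoife → 1
12:15 start Sofia → 2
13:00 start Dmitri → 3
13:40 end Aoife → 2
13:55 end Sofia → 1
14:35 end Dmitri → 0
16:15 start Priya → 1
17:25 end Priya → 0
17:25 start Sana → 1
18:50 start Tariq → 2
19:20 end Sana → 1
21:00 end Tariq → 0
Peak is 3, at 13:00 (Aoife, Dmitri, Sofia).

3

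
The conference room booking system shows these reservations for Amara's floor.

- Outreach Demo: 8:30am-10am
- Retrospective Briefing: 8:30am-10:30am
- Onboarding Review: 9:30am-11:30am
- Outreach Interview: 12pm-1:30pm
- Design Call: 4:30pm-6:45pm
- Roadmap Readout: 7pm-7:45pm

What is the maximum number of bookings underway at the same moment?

3

Sweep the timeline, counting +1 at each start and −1 at each end (ends before starts at a tie):
8:30am start Outreach Demo → 1
8:30am start Retrospective Briefing → 2
9:30am start Onboarding Review → 3
10am end Outreach Demo → 2
10:30am end Retrospective Briefing → 1
11:30am end Onboarding Review → 0
12pm start Outreach Interview → 1
1:30pm end Outreach Interview → 0
4:30pm start Design Call → 1
6:45pm end Design Call → 0
7pm start Roadmap Readout → 1
7:45pm end Roadmap Readout → 0
Peak is 3, at 9:30am (Onboarding Review, Outreach Demo, Retrospective Briefing).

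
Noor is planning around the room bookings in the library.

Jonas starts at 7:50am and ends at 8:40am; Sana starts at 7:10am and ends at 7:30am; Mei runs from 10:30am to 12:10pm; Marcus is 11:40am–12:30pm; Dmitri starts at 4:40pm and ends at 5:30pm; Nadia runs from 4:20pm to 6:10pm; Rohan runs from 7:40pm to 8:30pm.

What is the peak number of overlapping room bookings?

2

Walk through starts and ends in time order (an end at T is processed before a start at T):
7:10am start Sana → 1
7:30am end Sana → 0
7:50am start Jonas → 1
8:40am end Jonas → 0
10:30am start Mei → 1
11:40am start Marcus → 2
12:10pm end Mei → 1
12:30pm end Marcus → 0
4:20pm start Nadia → 1
4:40pm start Dmitri → 2
5:30pm end Dmitri → 1
6:10pm end Nadia → 0
7:40pm start Rohan → 1
8:30pm end Rohan → 0
Peak is 2, at 11:40am (Marcus, Mei).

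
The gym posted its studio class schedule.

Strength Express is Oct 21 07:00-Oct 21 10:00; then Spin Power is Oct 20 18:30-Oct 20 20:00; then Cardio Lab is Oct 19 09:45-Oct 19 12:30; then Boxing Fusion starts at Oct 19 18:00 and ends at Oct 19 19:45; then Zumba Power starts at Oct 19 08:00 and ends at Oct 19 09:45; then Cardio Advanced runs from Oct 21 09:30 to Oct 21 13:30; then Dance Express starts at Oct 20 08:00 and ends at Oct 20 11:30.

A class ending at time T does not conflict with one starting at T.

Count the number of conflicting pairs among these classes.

1

Sorted by start: Zumba Power, Cardio Lab, Boxing Fusion, Dance Express, Spin Power, Strength Express, Cardio Advanced.
Cardio Lab starts exactly when Zumba Power ends (back-to-back, no overlap) — done with Zumba Power.
Boxing Fusion starts after Cardio Lab ends — done with Cardio Lab.
Dance Express starts after Boxing Fusion ends — done with Boxing Fusion.
Spin Power starts after Dance Express ends — done with Dance Express.
Strength Express starts after Spin Power ends — done with Spin Power.
Cardio Advanced starts before Strength Express ends → Strength Express and Cardio Advanced overlap.
Overlapping pairs: Cardio Advanced & Strength Express — 1 in total.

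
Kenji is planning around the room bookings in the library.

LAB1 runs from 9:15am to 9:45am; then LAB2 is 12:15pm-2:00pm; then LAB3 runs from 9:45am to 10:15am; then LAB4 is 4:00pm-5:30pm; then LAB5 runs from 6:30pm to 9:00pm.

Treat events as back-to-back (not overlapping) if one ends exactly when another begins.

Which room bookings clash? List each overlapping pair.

Sorted by start: LAB1, LAB3, LAB2, LAB4, LAB5.
LAB3 starts exactly when LAB1 ends (back-to-back, no overlap); LAB1 is clear from here.
LAB2 starts after LAB3 ends; LAB3 is clear from here.
LAB4 starts after LAB2 ends; LAB2 is clear from here.
LAB5 starts after LAB4 ends.

none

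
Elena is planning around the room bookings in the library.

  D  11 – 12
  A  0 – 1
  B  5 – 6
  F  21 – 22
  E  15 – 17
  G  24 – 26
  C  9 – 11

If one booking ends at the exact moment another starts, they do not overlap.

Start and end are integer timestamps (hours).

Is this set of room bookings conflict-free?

Sorted by start: A, B, C, D, E, F, G.
B starts after A ends, so nothing later overlaps A either.
C starts after B ends, so nothing later overlaps B either.
D starts exactly when C ends (back-to-back, no overlap), so nothing later overlaps C either.
E starts after D ends, so nothing later overlaps D either.
F starts after E ends, so nothing later overlaps E either.
G starts after F ends.
Every pair is clear; the schedule has no overlaps.

Yes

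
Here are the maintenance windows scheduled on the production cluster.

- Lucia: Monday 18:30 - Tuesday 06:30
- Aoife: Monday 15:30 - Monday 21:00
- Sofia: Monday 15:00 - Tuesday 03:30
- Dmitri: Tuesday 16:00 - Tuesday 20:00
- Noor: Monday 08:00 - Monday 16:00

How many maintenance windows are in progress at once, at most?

Sweep the timeline, counting +1 at each start and −1 at each end (ends before starts at a tie):
Monday 08:00 start Noor → 1
Monday 15:00 start Sofia → 2
Monday 15:30 start Aoife → 3
Monday 16:00 end Noor → 2
Monday 18:30 start Lucia → 3
Monday 21:00 end Aoife → 2
Tuesday 03:30 end Sofia → 1
Tuesday 06:30 end Lucia → 0
Tuesday 16:00 start Dmitri → 1
Tuesday 20:00 end Dmitri → 0
Peak is 3, at Monday 15:30 (Aoife, Noor, Sofia).

3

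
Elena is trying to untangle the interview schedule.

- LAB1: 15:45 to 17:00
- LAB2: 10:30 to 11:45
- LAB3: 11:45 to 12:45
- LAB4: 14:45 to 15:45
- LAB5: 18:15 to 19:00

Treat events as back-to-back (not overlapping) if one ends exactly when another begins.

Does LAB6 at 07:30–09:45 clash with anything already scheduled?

LAB2: starts 10:30 at or after LAB6 ends 09:45 → clear.
LAB3: starts 11:45 at or after LAB6 ends 09:45 → clear.
LAB4: starts 14:45 at or after LAB6 ends 09:45 → clear.
LAB1: starts 15:45 at or after LAB6 ends 09:45 → clear.
LAB5: starts 18:15 at or after LAB6 ends 09:45 → clear.

No — it doesn't clash with anything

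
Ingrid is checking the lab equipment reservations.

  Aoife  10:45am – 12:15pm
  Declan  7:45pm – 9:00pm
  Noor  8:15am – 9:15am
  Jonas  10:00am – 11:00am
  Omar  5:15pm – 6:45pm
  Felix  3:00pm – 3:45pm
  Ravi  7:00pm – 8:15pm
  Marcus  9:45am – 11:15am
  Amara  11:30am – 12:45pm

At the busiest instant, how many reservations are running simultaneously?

Walk through starts and ends in time order (an end at T is processed before a start at T):
8:15am start Noor → 1
9:15am end Noor → 0
9:45am start Marcus → 1
10:00am start Jonas → 2
10:45am start Aoife → 3
11:00am end Jonas → 2
11:15am end Marcus → 1
11:30am start Amara → 2
12:15pm end Aoife → 1
12:45pm end Amara → 0
3:00pm start Felix → 1
3:45pm end Felix → 0
5:15pm start Omar → 1
6:45pm end Omar → 0
7:00pm start Ravi → 1
7:45pm start Declan → 2
8:15pm end Ravi → 1
9:00pm end Declan → 0
Peak is 3, at 10:45am (Aoife, Jonas, Marcus).

3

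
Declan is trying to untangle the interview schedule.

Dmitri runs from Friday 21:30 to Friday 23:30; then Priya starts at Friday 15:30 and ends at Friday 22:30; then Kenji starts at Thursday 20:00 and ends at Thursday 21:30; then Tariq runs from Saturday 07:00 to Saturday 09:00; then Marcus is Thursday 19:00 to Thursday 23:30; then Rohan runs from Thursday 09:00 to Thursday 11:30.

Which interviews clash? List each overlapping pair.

Sorted by start: Rohan, Marcus, Kenji, Priya, Dmitri, Tariq.
Marcus starts after Rohan ends, so nothing later overlaps Rohan either.
Kenji starts before Marcus ends → Marcus and Kenji overlap.
Priya starts after Marcus ends, so nothing later overlaps Marcus either.
Priya starts after Kenji ends, so nothing later overlaps Kenji either.
Dmitri starts before Priya ends → Priya and Dmitri overlap.
Tariq starts after Priya ends.
Tariq starts after Dmitri ends.

Dmitri & Priya, Kenji & Marcus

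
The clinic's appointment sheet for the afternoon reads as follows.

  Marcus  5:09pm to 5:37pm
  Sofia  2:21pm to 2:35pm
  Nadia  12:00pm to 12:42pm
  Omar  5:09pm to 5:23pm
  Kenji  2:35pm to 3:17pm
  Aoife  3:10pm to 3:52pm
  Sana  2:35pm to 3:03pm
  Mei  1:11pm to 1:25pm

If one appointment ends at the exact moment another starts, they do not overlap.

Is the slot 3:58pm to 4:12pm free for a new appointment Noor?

Nadia: ends 12:42pm at or before Noor starts 3:58pm → clear.
Mei: ends 1:25pm at or before Noor starts 3:58pm → clear.
Sofia: ends 2:35pm at or before Noor starts 3:58pm → clear.
Sana: ends 3:03pm at or before Noor starts 3:58pm → clear.
Kenji: ends 3:17pm at or before Noor starts 3:58pm → clear.
Aoife: ends 3:52pm at or before Noor starts 3:58pm → clear.
Omar: starts 5:09pm at or after Noor ends 4:12pm → clear.
Marcus: starts 5:09pm at or after Noor ends 4:12pm → clear.

Yes — the slot is free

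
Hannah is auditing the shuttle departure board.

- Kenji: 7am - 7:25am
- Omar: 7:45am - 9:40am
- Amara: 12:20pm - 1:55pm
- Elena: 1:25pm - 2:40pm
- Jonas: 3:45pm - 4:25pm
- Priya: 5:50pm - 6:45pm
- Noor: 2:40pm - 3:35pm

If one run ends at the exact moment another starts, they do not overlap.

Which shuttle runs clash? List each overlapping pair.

Amara & Elena

Sorted by start: Kenji, Omar, Amara, Elena, Noor, Jonas, Priya.
Omar starts after Kenji ends; Kenji is clear from here.
Amara starts after Omar ends; Omar is clear from here.
Elena starts before Amara ends → Amara and Elena overlap.
Noor starts after Amara ends; Amara is clear from here.
Noor starts exactly when Elena ends (back-to-back, no overlap); Elena is clear from here.
Jonas starts after Noor ends; Noor is clear from here.
Priya starts after Jonas ends.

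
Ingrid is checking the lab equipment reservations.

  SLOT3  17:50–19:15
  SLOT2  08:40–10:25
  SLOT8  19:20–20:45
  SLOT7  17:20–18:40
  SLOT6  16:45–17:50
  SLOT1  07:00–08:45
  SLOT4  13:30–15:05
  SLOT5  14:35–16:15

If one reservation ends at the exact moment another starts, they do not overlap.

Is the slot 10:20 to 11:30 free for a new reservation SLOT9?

No — it overlaps SLOT2

SLOT1: ends 08:45 at or before SLOT9 starts 10:20 → clear.
SLOT2: starts 08:40 before SLOT9 ends 11:30, and ends 10:25 after SLOT9 starts 10:20 → overlap.
SLOT4: starts 13:30 at or after SLOT9 ends 11:30 → clear.
SLOT5: starts 14:35 at or after SLOT9 ends 11:30 → clear.
SLOT6: starts 16:45 at or after SLOT9 ends 11:30 → clear.
SLOT7: starts 17:20 at or after SLOT9 ends 11:30 → clear.
SLOT3: starts 17:50 at or after SLOT9 ends 11:30 → clear.
SLOT8: starts 19:20 at or after SLOT9 ends 11:30 → clear.
SLOT9 overlaps SLOT2.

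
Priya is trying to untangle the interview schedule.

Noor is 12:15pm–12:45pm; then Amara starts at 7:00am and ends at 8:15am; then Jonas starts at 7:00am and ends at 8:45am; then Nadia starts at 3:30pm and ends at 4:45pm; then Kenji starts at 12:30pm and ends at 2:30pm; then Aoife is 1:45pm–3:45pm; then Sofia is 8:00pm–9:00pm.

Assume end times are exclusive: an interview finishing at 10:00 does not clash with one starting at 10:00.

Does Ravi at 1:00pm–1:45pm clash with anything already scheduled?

Yes — it overlaps Kenji

Amara: ends 8:15am at or before Ravi starts 1:00pm → clear.
Jonas: ends 8:45am at or before Ravi starts 1:00pm → clear.
Noor: ends 12:45pm at or before Ravi starts 1:00pm → clear.
Kenji: starts 12:30pm before Ravi ends 1:45pm, and ends 2:30pm after Ravi starts 1:00pm → overlap.
Aoife: starts 1:45pm at or after Ravi ends 1:45pm → clear.
Nadia: starts 3:30pm at or after Ravi ends 1:45pm → clear.
Sofia: starts 8:00pm at or after Ravi ends 1:45pm → clear.
Ravi overlaps Kenji.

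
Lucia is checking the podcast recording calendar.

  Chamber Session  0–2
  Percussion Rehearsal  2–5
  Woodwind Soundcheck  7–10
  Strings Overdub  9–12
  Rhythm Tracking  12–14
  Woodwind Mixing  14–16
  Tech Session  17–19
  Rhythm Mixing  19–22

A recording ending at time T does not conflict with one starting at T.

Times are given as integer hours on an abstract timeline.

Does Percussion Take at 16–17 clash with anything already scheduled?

No — it doesn't clash with anything

Chamber Session: ends 2 at or before Percussion Take starts 16 → clear.
Percussion Rehearsal: ends 5 at or before Percussion Take starts 16 → clear.
Woodwind Soundcheck: ends 10 at or before Percussion Take starts 16 → clear.
Strings Overdub: ends 12 at or before Percussion Take starts 16 → clear.
Rhythm Tracking: ends 14 at or before Percussion Take starts 16 → clear.
Woodwind Mixing: ends 16 at or before Percussion Take starts 16 → clear.
Tech Session: starts 17 at or after Percussion Take ends 17 → clear.
Rhythm Mixing: starts 19 at or after Percussion Take ends 17 → clear.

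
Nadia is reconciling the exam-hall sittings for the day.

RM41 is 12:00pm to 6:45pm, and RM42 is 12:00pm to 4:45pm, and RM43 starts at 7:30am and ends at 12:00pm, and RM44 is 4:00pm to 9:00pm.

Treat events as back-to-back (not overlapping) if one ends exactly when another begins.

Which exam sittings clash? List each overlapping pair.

Sorted by start: RM43, RM41, RM42, RM44.
RM41 starts exactly when RM43 ends (back-to-back, no overlap), so RM43 has no further overlaps.
RM42 starts before RM41 ends → RM41 and RM42 overlap.
RM44 starts before RM41 ends → RM41 and RM44 overlap.
RM44 starts before RM42 ends → RM42 and RM44 overlap.

RM41 & RM42, RM41 & RM44, RM42 & RM44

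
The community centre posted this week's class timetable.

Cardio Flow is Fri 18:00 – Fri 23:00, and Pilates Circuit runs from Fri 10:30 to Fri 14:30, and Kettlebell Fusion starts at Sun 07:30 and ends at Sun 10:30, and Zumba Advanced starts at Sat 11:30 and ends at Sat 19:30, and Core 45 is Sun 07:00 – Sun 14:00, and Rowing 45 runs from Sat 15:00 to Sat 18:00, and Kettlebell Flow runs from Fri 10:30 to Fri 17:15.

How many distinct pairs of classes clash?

Two intervals overlap when each starts before the other ends.
Sorted by start: Kettlebell Flow, Pilates Circuit, Cardio Flow, Zumba Advanced, Rowing 45, Core 45, Kettlebell Fusion.
Pilates Circuit starts before Kettlebell Flow ends → Kettlebell Flow and Pilates Circuit overlap.
Cardio Flow starts after Kettlebell Flow ends, so Kettlebell Flow has no further overlaps.
Cardio Flow starts after Pilates Circuit ends, so Pilates Circuit has no further overlaps.
Zumba Advanced starts after Cardio Flow ends, so Cardio Flow has no further overlaps.
Rowing 45 starts before Zumba Advanced ends → Zumba Advanced and Rowing 45 overlap.
Core 45 starts after Zumba Advanced ends, so Zumba Advanced has no further overlaps.
Core 45 starts after Rowing 45 ends, so Rowing 45 has no further overlaps.
Kettlebell Fusion starts before Core 45 ends → Core 45 and Kettlebell Fusion overlap.
Overlapping pairs: Core 45 & Kettlebell Fusion, Kettlebell Flow & Pilates Circuit, Rowing 45 & Zumba Advanced — 3 in total.

3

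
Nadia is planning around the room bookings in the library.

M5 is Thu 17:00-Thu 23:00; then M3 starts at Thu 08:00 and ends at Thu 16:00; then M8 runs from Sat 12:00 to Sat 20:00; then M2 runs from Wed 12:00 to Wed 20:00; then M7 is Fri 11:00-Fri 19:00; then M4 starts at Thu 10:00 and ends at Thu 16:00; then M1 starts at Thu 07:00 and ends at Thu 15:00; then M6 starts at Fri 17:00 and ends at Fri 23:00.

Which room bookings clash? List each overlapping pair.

Sorted by start: M2, M1, M3, M4, M5, M7, M6, M8.
M1 starts after M2 ends, so nothing later overlaps M2 either.
M3 starts before M1 ends → M1 and M3 overlap.
M4 starts before M1 ends → M1 and M4 overlap.
M5 starts after M1 ends, so nothing later overlaps M1 either.
M4 starts before M3 ends → M3 and M4 overlap.
M5 starts after M3 ends, so nothing later overlaps M3 either.
M5 starts after M4 ends, so nothing later overlaps M4 either.
M7 starts after M5 ends, so nothing later overlaps M5 either.
M6 starts before M7 ends → M7 and M6 overlap.
M8 starts after M7 ends.
M8 starts after M6 ends.

M1 & M3, M1 & M4, M3 & M4, M6 & M7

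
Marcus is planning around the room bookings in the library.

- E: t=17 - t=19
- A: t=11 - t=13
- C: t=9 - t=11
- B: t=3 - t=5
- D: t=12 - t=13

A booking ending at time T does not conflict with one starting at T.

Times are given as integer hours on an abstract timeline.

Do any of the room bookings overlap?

Yes

Sorted by start: B, C, A, D, E.
C starts after B ends, so nothing later overlaps B either.
A starts exactly when C ends (back-to-back, no overlap), so nothing later overlaps C either.
D starts before A ends → A and D overlap.
That's a conflict, so the schedule is not conflict-free.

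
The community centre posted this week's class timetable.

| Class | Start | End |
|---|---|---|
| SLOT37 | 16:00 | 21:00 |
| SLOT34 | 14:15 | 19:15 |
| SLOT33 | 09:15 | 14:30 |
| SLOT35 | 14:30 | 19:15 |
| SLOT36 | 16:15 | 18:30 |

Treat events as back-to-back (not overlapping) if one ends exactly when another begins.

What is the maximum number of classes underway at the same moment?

Sort all start/end points and keep a running count:
09:15 start SLOT33 → 1
14:15 start SLOT34 → 2
14:30 end SLOT33 → 1
14:30 start SLOT35 → 2
16:00 start SLOT37 → 3
16:15 start SLOT36 → 4
18:30 end SLOT36 → 3
19:15 end SLOT34 → 2
19:15 end SLOT35 → 1
21:00 end SLOT37 → 0
Peak is 4, at 16:15 (SLOT34, SLOT35, SLOT36, SLOT37).

4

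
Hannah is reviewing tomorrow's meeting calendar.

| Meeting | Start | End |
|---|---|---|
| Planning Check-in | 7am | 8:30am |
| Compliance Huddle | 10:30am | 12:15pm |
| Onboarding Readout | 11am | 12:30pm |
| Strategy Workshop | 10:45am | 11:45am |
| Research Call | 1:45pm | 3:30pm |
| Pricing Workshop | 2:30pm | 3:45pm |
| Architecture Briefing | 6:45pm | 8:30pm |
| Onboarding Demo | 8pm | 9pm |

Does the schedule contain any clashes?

Check each pair: they overlap iff neither finishes before the other starts.
Sorted by start: Planning Check-in, Compliance Huddle, Strategy Workshop, Onboarding Readout, Research Call, Pricing Workshop, Architecture Briefing, Onboarding Demo.
Compliance Huddle starts after Planning Check-in ends, so Planning Check-in has no further overlaps.
Strategy Workshop starts before Compliance Huddle ends → Compliance Huddle and Strategy Workshop overlap.
That's a conflict, so the schedule is not conflict-free.

Yes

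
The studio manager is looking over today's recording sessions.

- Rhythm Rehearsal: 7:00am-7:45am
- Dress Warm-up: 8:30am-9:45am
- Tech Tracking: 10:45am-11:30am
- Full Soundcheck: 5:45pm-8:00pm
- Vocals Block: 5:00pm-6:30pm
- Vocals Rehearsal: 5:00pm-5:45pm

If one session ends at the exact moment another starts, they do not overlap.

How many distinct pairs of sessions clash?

Check each pair: they overlap iff neither finishes before the other starts.
Sorted by start: Rhythm Rehearsal, Dress Warm-up, Tech Tracking, Vocals Block, Vocals Rehearsal, Full Soundcheck.
Dress Warm-up starts after Rhythm Rehearsal ends — done with Rhythm Rehearsal.
Tech Tracking starts after Dress Warm-up ends — done with Dress Warm-up.
Vocals Block starts after Tech Tracking ends — done with Tech Tracking.
Vocals Rehearsal starts before Vocals Block ends → Vocals Block and Vocals Rehearsal overlap.
Full Soundcheck starts before Vocals Block ends → Vocals Block and Full Soundcheck overlap.
Full Soundcheck starts exactly when Vocals Rehearsal ends (back-to-back, no overlap).
Overlapping pairs: Full Soundcheck & Vocals Block, Vocals Block & Vocals Rehearsal — 2 in total.

2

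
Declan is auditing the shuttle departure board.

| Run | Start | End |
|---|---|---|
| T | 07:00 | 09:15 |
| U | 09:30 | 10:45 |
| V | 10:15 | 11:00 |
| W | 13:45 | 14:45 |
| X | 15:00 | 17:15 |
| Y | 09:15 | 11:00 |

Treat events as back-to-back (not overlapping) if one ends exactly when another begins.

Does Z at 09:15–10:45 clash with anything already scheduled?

Yes — it overlaps U, V, Y

T: ends 09:15 at or before Z starts 09:15 → clear.
Y: starts 09:15 before Z ends 10:45, and ends 11:00 after Z starts 09:15 → overlap.
U: starts 09:30 before Z ends 10:45, and ends 10:45 after Z starts 09:15 → overlap.
V: starts 10:15 before Z ends 10:45, and ends 11:00 after Z starts 09:15 → overlap.
W: starts 13:45 at or after Z ends 10:45 → clear.
X: starts 15:00 at or after Z ends 10:45 → clear.
Z overlaps U, V, Y.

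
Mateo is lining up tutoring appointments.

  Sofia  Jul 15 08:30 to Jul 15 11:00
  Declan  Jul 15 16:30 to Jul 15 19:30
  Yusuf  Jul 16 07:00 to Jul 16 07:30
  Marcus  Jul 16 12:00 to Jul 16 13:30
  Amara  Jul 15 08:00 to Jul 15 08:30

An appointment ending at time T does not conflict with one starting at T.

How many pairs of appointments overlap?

0

Sorted by start: Amara, Sofia, Declan, Yusuf, Marcus.
Sofia starts exactly when Amara ends (back-to-back, no overlap), so nothing later overlaps Amara either.
Declan starts after Sofia ends, so nothing later overlaps Sofia either.
Yusuf starts after Declan ends, so nothing later overlaps Declan either.
Marcus starts after Yusuf ends.
No pair overlaps.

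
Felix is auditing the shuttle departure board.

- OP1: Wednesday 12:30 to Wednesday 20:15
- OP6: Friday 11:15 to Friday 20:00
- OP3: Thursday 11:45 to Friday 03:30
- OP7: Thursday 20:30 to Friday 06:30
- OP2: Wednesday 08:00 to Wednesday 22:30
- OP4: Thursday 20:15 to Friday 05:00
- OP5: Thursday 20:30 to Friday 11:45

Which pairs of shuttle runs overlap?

OP1 & OP2, OP3 & OP4, OP3 & OP5, OP3 & OP7, OP4 & OP5, OP4 & OP7, OP5 & OP6, OP5 & OP7

Sorted by start: OP2, OP1, OP3, OP4, OP5, OP7, OP6.
OP1 starts before OP2 ends → OP2 and OP1 overlap.
OP3 starts after OP2 ends; OP2 is clear from here.
OP3 starts after OP1 ends; OP1 is clear from here.
OP4 starts before OP3 ends → OP3 and OP4 overlap.
OP5 starts before OP3 ends → OP3 and OP5 overlap.
OP7 starts before OP3 ends → OP3 and OP7 overlap.
OP6 starts after OP3 ends.
OP5 starts before OP4 ends → OP4 and OP5 overlap.
OP7 starts before OP4 ends → OP4 and OP7 overlap.
OP6 starts after OP4 ends.
OP7 starts before OP5 ends → OP5 and OP7 overlap.
OP6 starts before OP5 ends → OP5 and OP6 overlap.
OP6 starts after OP7 ends.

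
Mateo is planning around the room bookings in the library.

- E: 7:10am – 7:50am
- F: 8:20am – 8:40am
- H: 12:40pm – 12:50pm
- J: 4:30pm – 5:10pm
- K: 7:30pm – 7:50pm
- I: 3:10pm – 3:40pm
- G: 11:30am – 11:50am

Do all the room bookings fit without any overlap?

Yes

Check each pair: they overlap iff neither finishes before the other starts.
Sorted by start: E, F, G, H, I, J, K.
F starts after E ends — done with E.
G starts after F ends — done with F.
H starts after G ends — done with G.
I starts after H ends — done with H.
J starts after I ends — done with I.
K starts after J ends.
Every pair is clear; the schedule has no overlaps.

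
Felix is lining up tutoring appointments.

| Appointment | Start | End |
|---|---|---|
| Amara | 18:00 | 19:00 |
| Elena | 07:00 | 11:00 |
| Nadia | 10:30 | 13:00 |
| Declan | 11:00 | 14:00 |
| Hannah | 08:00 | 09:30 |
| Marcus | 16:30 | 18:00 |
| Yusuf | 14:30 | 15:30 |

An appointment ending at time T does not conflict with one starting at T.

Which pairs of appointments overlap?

Sorted by start: Elena, Hannah, Nadia, Declan, Yusuf, Marcus, Amara.
Hannah starts before Elena ends → Elena and Hannah overlap.
Nadia starts before Elena ends → Elena and Nadia overlap.
Declan starts exactly when Elena ends (back-to-back, no overlap); Elena is clear from here.
Nadia starts after Hannah ends; Hannah is clear from here.
Declan starts before Nadia ends → Nadia and Declan overlap.
Yusuf starts after Nadia ends; Nadia is clear from here.
Yusuf starts after Declan ends; Declan is clear from here.
Marcus starts after Yusuf ends; Yusuf is clear from here.
Amara starts exactly when Marcus ends (back-to-back, no overlap).

Declan & Nadia, Elena & Hannah, Elena & Nadia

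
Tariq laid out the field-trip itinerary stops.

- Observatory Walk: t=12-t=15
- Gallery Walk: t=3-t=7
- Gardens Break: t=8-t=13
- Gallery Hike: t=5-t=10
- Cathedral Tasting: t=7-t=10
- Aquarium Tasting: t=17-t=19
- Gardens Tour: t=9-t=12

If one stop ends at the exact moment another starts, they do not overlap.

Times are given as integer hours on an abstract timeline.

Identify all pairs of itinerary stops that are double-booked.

Sorted by start: Gallery Walk, Gallery Hike, Cathedral Tasting, Gardens Break, Gardens Tour, Observatory Walk, Aquarium Tasting.
Gallery Hike starts before Gallery Walk ends → Gallery Walk and Gallery Hike overlap.
Cathedral Tasting starts exactly when Gallery Walk ends (back-to-back, no overlap) — done with Gallery Walk.
Cathedral Tasting starts before Gallery Hike ends → Gallery Hike and Cathedral Tasting overlap.
Gardens Break starts before Gallery Hike ends → Gallery Hike and Gardens Break overlap.
Gardens Tour starts before Gallery Hike ends → Gallery Hike and Gardens Tour overlap.
Observatory Walk starts after Gallery Hike ends — done with Gallery Hike.
Gardens Break starts before Cathedral Tasting ends → Cathedral Tasting and Gardens Break overlap.
Gardens Tour starts before Cathedral Tasting ends → Cathedral Tasting and Gardens Tour overlap.
Observatory Walk starts after Cathedral Tasting ends — done with Cathedral Tasting.
Gardens Tour starts before Gardens Break ends → Gardens Break and Gardens Tour overlap.
Observatory Walk starts before Gardens Break ends → Gardens Break and Observatory Walk overlap.
Aquarium Tasting starts after Gardens Break ends.
Observatory Walk starts exactly when Gardens Tour ends (back-to-back, no overlap) — done with Gardens Tour.
Aquarium Tasting starts after Observatory Walk ends.

Cathedral Tasting & Gallery Hike, Cathedral Tasting & Gardens Break, Cathedral Tasting & Gardens Tour, Gallery Hike & Gallery Walk, Gallery Hike & Gardens Break, Gallery Hike & Gardens Tour, Gardens Break & Gardens Tour, Gardens Break & Observatory Walk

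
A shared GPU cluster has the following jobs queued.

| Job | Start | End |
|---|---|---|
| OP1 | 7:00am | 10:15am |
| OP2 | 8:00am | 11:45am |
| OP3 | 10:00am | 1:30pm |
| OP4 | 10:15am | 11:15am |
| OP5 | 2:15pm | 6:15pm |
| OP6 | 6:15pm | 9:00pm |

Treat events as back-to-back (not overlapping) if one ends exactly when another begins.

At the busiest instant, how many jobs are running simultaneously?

Walk through starts and ends in time order (an end at T is processed before a start at T):
7:00am start OP1 → 1
8:00am start OP2 → 2
10:00am start OP3 → 3
10:15am end OP1 → 2
10:15am start OP4 → 3
11:15am end OP4 → 2
11:45am end OP2 → 1
1:30pm end OP3 → 0
2:15pm start OP5 → 1
6:15pm end OP5 → 0
6:15pm start OP6 → 1
9:00pm end OP6 → 0
Peak is 3, at 10:00am (OP1, OP2, OP3).

3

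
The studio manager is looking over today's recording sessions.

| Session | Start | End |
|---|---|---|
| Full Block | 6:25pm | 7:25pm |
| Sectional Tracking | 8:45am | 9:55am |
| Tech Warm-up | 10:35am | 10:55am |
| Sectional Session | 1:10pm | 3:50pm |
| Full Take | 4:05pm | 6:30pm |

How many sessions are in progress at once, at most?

2

Sort all start/end points and keep a running count:
8:45am start Sectional Tracking → 1
9:55am end Sectional Tracking → 0
10:35am start Tech Warm-up → 1
10:55am end Tech Warm-up → 0
1:10pm start Sectional Session → 1
3:50pm end Sectional Session → 0
4:05pm start Full Take → 1
6:25pm start Full Block → 2
6:30pm end Full Take → 1
7:25pm end Full Block → 0
Peak is 2, at 6:25pm (Full Block, Full Take).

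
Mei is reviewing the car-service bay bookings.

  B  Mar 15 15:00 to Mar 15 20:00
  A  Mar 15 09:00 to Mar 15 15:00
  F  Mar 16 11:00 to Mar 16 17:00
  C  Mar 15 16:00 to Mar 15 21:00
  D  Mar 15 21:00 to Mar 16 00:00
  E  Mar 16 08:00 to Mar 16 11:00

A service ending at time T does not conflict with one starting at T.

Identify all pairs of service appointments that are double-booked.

B & C

Sorted by start: A, B, C, D, E, F.
B starts exactly when A ends (back-to-back, no overlap), so A has no further overlaps.
C starts before B ends → B and C overlap.
D starts after B ends, so B has no further overlaps.
D starts exactly when C ends (back-to-back, no overlap), so C has no further overlaps.
E starts after D ends, so D has no further overlaps.
F starts exactly when E ends (back-to-back, no overlap).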